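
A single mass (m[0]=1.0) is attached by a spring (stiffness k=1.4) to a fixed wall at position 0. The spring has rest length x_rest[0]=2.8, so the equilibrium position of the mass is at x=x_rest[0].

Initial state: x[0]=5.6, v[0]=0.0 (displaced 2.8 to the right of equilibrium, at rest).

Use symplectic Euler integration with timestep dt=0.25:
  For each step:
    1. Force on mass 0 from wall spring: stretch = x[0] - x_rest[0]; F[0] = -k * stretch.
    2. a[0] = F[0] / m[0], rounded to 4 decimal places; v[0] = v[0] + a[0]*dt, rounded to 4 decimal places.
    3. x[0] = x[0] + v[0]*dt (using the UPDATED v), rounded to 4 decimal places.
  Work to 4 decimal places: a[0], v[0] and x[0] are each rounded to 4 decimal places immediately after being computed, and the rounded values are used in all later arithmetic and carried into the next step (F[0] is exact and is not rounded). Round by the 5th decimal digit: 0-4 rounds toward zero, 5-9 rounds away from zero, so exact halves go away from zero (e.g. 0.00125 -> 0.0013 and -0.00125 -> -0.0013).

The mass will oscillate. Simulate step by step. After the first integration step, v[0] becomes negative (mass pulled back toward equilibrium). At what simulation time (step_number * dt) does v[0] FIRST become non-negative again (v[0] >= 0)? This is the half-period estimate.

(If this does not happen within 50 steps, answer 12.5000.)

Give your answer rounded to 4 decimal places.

Answer: 2.7500

Derivation:
Step 0: x=[5.6000] v=[0.0000]
Step 1: x=[5.3550] v=[-0.9800]
Step 2: x=[4.8864] v=[-1.8743]
Step 3: x=[4.2353] v=[-2.6046]
Step 4: x=[3.4586] v=[-3.1070]
Step 5: x=[2.6242] v=[-3.3375]
Step 6: x=[1.8052] v=[-3.2760]
Step 7: x=[1.0733] v=[-2.9278]
Step 8: x=[0.4924] v=[-2.3235]
Step 9: x=[0.1134] v=[-1.5159]
Step 10: x=[-0.0305] v=[-0.5756]
Step 11: x=[0.0733] v=[0.4151]
First v>=0 after going negative at step 11, time=2.7500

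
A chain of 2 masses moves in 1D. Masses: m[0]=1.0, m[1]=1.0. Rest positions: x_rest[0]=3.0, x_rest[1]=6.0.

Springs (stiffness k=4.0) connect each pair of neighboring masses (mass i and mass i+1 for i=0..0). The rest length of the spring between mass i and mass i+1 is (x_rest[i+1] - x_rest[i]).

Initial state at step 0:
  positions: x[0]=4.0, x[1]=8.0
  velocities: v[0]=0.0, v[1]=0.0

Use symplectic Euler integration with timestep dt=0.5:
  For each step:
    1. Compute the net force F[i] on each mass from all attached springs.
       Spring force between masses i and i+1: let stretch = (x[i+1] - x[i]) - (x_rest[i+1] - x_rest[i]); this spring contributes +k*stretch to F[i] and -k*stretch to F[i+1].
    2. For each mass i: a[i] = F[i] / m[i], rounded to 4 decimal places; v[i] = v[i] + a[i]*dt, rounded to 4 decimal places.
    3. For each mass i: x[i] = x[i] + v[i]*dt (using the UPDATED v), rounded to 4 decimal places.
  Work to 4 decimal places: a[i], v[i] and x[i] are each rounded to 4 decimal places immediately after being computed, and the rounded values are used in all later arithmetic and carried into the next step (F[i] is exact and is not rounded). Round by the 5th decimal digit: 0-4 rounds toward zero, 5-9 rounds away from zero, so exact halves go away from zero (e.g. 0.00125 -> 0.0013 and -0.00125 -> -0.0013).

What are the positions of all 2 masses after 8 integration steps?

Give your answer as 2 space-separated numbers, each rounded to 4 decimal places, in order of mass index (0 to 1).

Answer: 4.0000 8.0000

Derivation:
Step 0: x=[4.0000 8.0000] v=[0.0000 0.0000]
Step 1: x=[5.0000 7.0000] v=[2.0000 -2.0000]
Step 2: x=[5.0000 7.0000] v=[0.0000 0.0000]
Step 3: x=[4.0000 8.0000] v=[-2.0000 2.0000]
Step 4: x=[4.0000 8.0000] v=[0.0000 0.0000]
Step 5: x=[5.0000 7.0000] v=[2.0000 -2.0000]
Step 6: x=[5.0000 7.0000] v=[0.0000 0.0000]
Step 7: x=[4.0000 8.0000] v=[-2.0000 2.0000]
Step 8: x=[4.0000 8.0000] v=[0.0000 0.0000]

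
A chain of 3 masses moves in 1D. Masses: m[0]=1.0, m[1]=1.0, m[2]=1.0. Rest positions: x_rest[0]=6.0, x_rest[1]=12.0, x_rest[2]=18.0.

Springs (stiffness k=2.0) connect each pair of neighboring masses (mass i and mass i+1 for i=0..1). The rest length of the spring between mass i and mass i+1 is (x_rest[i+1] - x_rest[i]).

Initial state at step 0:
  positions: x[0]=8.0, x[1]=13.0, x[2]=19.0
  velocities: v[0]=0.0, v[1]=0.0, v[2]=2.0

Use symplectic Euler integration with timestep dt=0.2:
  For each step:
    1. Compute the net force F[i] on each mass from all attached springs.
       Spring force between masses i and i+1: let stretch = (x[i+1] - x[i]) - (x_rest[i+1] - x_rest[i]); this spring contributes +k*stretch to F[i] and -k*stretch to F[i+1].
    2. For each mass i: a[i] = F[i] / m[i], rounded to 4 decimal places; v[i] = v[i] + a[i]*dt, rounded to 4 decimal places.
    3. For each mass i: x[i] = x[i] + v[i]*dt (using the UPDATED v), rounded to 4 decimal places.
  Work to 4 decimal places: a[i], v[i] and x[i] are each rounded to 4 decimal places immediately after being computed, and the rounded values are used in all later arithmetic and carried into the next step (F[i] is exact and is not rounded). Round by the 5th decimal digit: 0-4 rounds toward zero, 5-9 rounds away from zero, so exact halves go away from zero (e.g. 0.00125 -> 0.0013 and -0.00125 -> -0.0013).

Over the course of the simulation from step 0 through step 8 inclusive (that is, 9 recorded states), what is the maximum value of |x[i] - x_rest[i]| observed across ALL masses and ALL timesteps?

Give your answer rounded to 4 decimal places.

Answer: 3.1374

Derivation:
Step 0: x=[8.0000 13.0000 19.0000] v=[0.0000 0.0000 2.0000]
Step 1: x=[7.9200 13.0800 19.4000] v=[-0.4000 0.4000 2.0000]
Step 2: x=[7.7728 13.2528 19.7744] v=[-0.7360 0.8640 1.8720]
Step 3: x=[7.5840 13.5089 20.1071] v=[-0.9440 1.2806 1.6634]
Step 4: x=[7.3892 13.8189 20.3919] v=[-0.9740 1.5499 1.4241]
Step 5: x=[7.2288 14.1403 20.6309] v=[-0.8021 1.6072 1.1949]
Step 6: x=[7.1413 14.4281 20.8306] v=[-0.4375 1.4388 0.9987]
Step 7: x=[7.1567 14.6451 20.9981] v=[0.0772 1.0851 0.8377]
Step 8: x=[7.2912 14.7713 21.1374] v=[0.6726 0.6309 0.6965]
Max displacement = 3.1374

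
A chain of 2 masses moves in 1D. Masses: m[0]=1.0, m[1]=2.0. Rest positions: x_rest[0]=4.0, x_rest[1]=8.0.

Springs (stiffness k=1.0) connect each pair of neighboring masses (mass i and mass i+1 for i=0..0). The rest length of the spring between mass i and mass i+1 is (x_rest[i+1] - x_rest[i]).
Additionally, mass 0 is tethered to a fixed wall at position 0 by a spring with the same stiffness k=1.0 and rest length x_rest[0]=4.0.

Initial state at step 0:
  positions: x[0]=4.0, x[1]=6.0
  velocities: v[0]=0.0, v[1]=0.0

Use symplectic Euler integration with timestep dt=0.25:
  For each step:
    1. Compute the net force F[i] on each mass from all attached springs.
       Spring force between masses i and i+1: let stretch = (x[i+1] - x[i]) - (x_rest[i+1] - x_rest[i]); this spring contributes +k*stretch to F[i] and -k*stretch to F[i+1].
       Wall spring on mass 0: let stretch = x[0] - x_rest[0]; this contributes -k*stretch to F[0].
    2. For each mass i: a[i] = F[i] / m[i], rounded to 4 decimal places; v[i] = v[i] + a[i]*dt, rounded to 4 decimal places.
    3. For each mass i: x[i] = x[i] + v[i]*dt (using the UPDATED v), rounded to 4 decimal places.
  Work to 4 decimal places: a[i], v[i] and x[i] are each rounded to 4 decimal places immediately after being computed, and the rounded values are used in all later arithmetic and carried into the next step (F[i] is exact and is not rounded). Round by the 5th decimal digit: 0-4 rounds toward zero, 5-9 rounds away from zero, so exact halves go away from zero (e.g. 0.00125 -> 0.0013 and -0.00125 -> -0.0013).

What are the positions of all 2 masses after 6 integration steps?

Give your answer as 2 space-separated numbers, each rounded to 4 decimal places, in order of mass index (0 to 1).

Answer: 2.5238 6.9643

Derivation:
Step 0: x=[4.0000 6.0000] v=[0.0000 0.0000]
Step 1: x=[3.8750 6.0625] v=[-0.5000 0.2500]
Step 2: x=[3.6445 6.1817] v=[-0.9219 0.4766]
Step 3: x=[3.3448 6.3466] v=[-1.1987 0.6595]
Step 4: x=[3.0237 6.5427] v=[-1.2845 0.7843]
Step 5: x=[2.7335 6.7538] v=[-1.1607 0.8444]
Step 6: x=[2.5238 6.9643] v=[-0.8390 0.8419]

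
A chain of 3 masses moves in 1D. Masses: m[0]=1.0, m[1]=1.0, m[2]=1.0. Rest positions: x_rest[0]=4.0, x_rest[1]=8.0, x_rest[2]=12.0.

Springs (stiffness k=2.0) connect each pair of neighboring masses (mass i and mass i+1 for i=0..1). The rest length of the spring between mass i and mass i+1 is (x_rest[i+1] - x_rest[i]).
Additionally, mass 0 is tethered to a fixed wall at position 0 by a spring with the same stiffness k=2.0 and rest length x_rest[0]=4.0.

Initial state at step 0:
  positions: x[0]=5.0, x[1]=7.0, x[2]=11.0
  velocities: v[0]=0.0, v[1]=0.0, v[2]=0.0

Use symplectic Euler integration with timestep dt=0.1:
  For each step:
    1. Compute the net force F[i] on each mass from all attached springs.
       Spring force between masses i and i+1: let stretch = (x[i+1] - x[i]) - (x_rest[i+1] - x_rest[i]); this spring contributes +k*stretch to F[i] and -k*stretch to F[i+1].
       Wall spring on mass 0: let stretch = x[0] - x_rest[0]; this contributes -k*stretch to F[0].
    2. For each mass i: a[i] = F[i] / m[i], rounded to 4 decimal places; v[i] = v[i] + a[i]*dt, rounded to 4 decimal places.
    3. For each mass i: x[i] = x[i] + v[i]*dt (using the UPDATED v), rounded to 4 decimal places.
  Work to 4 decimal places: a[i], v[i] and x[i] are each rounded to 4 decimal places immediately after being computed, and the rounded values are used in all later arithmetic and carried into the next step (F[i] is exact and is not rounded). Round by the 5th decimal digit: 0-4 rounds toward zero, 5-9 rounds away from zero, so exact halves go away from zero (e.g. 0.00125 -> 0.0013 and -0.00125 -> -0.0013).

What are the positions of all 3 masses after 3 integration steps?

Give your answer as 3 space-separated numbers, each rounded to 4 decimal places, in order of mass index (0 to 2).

Answer: 4.6558 7.2262 11.0039

Derivation:
Step 0: x=[5.0000 7.0000 11.0000] v=[0.0000 0.0000 0.0000]
Step 1: x=[4.9400 7.0400 11.0000] v=[-0.6000 0.4000 0.0000]
Step 2: x=[4.8232 7.1172 11.0008] v=[-1.1680 0.7720 0.0080]
Step 3: x=[4.6558 7.2262 11.0039] v=[-1.6738 1.0899 0.0313]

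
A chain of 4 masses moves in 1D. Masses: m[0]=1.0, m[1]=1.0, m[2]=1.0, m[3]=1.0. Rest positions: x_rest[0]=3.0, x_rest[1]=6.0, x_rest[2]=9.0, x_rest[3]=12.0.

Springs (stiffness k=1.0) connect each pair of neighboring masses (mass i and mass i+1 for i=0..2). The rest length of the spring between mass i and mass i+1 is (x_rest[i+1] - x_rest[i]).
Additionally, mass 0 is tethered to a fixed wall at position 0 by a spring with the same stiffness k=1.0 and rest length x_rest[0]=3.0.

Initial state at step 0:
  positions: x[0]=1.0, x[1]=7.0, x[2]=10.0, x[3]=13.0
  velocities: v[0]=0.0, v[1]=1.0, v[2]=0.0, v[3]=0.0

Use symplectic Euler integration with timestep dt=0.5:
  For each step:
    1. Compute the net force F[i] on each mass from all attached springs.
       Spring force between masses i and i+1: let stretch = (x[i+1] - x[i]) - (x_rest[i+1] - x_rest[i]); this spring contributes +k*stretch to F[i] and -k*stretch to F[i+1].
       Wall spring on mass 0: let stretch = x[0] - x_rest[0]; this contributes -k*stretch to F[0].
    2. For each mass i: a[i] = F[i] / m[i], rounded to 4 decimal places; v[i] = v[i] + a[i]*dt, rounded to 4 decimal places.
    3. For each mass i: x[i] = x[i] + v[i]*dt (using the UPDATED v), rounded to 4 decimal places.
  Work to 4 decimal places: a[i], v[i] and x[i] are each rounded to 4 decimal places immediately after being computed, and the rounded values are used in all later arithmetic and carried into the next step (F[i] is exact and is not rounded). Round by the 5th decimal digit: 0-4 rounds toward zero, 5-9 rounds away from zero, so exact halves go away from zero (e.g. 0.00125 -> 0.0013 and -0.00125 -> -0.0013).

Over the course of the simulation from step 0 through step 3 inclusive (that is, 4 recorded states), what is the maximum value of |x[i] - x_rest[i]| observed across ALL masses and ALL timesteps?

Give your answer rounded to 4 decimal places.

Answer: 2.3907

Derivation:
Step 0: x=[1.0000 7.0000 10.0000 13.0000] v=[0.0000 1.0000 0.0000 0.0000]
Step 1: x=[2.2500 6.7500 10.0000 13.0000] v=[2.5000 -0.5000 0.0000 0.0000]
Step 2: x=[4.0625 6.1875 9.9375 13.0000] v=[3.6250 -1.1250 -0.1250 0.0000]
Step 3: x=[5.3907 6.0313 9.7031 12.9844] v=[2.6563 -0.3125 -0.4688 -0.0313]
Max displacement = 2.3907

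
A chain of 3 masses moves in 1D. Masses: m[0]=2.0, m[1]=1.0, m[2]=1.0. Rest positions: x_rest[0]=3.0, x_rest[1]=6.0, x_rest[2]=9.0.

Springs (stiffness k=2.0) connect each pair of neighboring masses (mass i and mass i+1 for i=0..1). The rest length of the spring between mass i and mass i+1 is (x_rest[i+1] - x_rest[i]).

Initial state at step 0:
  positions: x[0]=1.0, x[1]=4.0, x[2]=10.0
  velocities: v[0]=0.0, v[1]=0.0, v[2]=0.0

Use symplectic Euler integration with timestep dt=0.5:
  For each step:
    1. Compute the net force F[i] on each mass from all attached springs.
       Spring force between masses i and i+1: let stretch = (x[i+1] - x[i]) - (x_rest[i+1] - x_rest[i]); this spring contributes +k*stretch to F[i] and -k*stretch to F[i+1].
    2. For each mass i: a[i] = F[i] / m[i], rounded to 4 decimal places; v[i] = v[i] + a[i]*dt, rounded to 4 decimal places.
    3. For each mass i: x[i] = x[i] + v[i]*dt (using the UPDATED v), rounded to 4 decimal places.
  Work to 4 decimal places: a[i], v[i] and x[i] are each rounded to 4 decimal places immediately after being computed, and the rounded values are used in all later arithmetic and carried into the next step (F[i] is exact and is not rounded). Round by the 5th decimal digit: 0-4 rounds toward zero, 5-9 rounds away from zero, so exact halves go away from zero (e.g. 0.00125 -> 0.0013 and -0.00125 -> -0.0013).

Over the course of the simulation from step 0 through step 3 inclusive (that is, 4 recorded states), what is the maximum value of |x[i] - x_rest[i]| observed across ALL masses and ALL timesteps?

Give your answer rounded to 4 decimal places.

Answer: 2.3750

Derivation:
Step 0: x=[1.0000 4.0000 10.0000] v=[0.0000 0.0000 0.0000]
Step 1: x=[1.0000 5.5000 8.5000] v=[0.0000 3.0000 -3.0000]
Step 2: x=[1.3750 6.2500 7.0000] v=[0.7500 1.5000 -3.0000]
Step 3: x=[2.2188 4.9375 6.6250] v=[1.6875 -2.6250 -0.7500]
Max displacement = 2.3750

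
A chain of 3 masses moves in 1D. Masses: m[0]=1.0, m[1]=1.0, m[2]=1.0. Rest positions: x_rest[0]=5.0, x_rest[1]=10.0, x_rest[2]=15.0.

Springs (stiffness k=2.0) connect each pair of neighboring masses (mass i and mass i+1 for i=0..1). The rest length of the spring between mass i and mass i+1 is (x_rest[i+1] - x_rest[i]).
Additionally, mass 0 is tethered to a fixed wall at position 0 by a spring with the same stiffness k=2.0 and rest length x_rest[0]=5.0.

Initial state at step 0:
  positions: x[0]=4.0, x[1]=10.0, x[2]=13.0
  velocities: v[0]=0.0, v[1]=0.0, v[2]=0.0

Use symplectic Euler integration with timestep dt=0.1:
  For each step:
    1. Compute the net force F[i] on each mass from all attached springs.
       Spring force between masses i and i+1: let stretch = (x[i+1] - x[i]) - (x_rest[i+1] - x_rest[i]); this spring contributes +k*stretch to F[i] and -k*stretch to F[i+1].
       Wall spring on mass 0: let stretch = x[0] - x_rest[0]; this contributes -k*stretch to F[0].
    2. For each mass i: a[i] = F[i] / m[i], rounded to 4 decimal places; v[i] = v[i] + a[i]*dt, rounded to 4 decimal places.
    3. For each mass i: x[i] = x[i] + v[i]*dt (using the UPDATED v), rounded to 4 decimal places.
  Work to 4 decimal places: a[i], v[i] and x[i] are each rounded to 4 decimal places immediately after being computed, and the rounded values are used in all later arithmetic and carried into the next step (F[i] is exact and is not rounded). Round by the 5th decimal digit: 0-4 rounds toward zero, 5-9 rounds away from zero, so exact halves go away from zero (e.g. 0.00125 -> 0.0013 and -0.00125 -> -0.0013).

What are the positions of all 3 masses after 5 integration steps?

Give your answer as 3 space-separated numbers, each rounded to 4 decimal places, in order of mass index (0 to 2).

Answer: 4.5072 9.2330 13.5333

Derivation:
Step 0: x=[4.0000 10.0000 13.0000] v=[0.0000 0.0000 0.0000]
Step 1: x=[4.0400 9.9400 13.0400] v=[0.4000 -0.6000 0.4000]
Step 2: x=[4.1172 9.8240 13.1180] v=[0.7720 -1.1600 0.7800]
Step 3: x=[4.2262 9.6597 13.2301] v=[1.0899 -1.6426 1.1212]
Step 4: x=[4.3593 9.4582 13.3708] v=[1.3314 -2.0152 1.4071]
Step 5: x=[4.5072 9.2330 13.5333] v=[1.4793 -2.2525 1.6246]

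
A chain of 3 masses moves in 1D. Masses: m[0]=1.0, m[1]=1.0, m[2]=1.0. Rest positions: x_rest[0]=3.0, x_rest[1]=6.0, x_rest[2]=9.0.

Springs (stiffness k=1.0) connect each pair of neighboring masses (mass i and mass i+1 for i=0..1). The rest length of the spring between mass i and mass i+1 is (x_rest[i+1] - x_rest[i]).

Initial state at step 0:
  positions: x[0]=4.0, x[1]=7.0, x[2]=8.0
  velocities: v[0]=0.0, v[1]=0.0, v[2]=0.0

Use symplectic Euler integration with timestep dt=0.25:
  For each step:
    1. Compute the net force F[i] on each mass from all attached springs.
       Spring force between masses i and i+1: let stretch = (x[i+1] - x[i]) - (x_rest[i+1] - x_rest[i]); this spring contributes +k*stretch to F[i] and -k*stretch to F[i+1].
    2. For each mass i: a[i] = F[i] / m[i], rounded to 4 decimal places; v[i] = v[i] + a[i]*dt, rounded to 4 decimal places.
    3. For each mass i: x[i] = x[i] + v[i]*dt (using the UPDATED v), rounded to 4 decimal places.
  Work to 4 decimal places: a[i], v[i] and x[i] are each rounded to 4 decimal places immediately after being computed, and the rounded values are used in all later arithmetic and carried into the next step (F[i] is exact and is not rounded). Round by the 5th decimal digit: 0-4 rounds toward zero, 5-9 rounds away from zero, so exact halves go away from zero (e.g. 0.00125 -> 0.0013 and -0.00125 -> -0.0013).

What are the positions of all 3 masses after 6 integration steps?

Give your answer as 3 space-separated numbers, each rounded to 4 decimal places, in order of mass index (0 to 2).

Answer: 3.6002 5.6819 9.7180

Derivation:
Step 0: x=[4.0000 7.0000 8.0000] v=[0.0000 0.0000 0.0000]
Step 1: x=[4.0000 6.8750 8.1250] v=[0.0000 -0.5000 0.5000]
Step 2: x=[3.9922 6.6484 8.3594] v=[-0.0313 -0.9063 0.9375]
Step 3: x=[3.9629 6.3628 8.6744] v=[-0.1173 -1.1426 1.2598]
Step 4: x=[3.8961 6.0716 9.0324] v=[-0.2673 -1.1647 1.4319]
Step 5: x=[3.7778 5.8295 9.3928] v=[-0.4734 -0.9684 1.4417]
Step 6: x=[3.6002 5.6819 9.7180] v=[-0.7105 -0.5905 1.3009]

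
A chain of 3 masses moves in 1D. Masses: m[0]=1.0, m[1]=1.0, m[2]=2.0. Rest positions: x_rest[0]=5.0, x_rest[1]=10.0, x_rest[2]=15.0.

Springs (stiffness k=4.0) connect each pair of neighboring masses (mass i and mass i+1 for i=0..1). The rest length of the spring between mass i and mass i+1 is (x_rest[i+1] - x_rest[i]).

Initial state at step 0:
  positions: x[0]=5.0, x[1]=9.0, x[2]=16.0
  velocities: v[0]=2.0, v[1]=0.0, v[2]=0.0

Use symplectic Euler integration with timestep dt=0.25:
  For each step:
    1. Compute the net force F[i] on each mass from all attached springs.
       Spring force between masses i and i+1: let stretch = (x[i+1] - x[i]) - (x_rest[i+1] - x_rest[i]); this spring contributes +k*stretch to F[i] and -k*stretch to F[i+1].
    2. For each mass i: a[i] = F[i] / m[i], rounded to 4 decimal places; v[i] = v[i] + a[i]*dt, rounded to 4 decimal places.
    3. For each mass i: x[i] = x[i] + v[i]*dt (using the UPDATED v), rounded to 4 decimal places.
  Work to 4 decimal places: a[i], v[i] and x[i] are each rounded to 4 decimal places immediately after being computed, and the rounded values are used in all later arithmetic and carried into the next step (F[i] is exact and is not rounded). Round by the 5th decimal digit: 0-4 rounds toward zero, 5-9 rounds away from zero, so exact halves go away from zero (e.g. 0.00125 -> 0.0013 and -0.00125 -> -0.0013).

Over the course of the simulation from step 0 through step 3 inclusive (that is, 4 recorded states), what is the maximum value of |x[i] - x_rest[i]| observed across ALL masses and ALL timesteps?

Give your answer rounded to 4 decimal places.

Answer: 1.7500

Derivation:
Step 0: x=[5.0000 9.0000 16.0000] v=[2.0000 0.0000 0.0000]
Step 1: x=[5.2500 9.7500 15.7500] v=[1.0000 3.0000 -1.0000]
Step 2: x=[5.3750 10.8750 15.3750] v=[0.5000 4.5000 -1.5000]
Step 3: x=[5.6250 11.7500 15.0625] v=[1.0000 3.5000 -1.2500]
Max displacement = 1.7500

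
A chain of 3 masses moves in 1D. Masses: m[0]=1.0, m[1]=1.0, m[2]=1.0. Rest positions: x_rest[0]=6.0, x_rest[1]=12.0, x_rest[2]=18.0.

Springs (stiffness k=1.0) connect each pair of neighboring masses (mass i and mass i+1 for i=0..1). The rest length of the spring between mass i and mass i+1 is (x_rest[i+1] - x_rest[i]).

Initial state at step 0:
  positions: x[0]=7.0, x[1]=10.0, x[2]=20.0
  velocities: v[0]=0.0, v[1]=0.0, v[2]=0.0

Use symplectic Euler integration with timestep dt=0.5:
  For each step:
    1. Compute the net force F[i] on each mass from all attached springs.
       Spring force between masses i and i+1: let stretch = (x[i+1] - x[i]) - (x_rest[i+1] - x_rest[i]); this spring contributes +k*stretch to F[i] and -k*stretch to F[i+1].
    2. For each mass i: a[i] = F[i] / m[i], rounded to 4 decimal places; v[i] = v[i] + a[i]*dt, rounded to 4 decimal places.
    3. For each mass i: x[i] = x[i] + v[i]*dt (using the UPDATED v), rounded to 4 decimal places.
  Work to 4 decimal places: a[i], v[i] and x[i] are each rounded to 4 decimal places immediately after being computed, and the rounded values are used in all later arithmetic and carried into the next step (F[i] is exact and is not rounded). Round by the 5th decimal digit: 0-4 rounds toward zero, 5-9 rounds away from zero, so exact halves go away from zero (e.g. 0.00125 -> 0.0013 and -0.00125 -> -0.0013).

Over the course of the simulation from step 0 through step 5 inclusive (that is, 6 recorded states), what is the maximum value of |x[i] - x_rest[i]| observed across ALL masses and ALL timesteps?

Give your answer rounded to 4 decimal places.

Step 0: x=[7.0000 10.0000 20.0000] v=[0.0000 0.0000 0.0000]
Step 1: x=[6.2500 11.7500 19.0000] v=[-1.5000 3.5000 -2.0000]
Step 2: x=[5.3750 13.9375 17.6875] v=[-1.7500 4.3750 -2.6250]
Step 3: x=[5.1406 14.9219 16.9375] v=[-0.4688 1.9688 -1.5000]
Step 4: x=[5.8516 13.9649 17.1836] v=[1.4219 -1.9141 0.4922]
Step 5: x=[7.0909 11.7842 18.1251] v=[2.4786 -4.3614 1.8829]
Max displacement = 2.9219

Answer: 2.9219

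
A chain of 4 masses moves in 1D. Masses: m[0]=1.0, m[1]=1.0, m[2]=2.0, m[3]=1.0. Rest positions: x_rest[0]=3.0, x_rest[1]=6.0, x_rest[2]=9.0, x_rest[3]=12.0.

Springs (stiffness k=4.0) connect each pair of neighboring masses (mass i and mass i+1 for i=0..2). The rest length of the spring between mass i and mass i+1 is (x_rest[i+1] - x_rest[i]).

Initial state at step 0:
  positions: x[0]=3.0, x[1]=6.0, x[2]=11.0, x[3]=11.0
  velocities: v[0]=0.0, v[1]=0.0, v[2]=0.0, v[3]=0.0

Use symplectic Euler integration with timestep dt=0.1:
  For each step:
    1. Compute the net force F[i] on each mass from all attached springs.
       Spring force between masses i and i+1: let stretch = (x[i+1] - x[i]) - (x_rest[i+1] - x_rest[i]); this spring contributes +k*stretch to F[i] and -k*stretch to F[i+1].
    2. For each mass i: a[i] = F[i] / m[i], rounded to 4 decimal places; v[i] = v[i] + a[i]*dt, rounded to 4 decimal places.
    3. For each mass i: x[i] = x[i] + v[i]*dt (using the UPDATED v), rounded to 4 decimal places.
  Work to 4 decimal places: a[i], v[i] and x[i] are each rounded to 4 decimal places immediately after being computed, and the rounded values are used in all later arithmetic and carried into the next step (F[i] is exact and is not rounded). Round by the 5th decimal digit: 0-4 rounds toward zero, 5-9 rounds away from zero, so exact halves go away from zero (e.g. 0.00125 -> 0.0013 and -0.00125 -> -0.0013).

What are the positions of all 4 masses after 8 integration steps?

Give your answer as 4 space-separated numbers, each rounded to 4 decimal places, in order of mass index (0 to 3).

Step 0: x=[3.0000 6.0000 11.0000 11.0000] v=[0.0000 0.0000 0.0000 0.0000]
Step 1: x=[3.0000 6.0800 10.9000 11.1200] v=[0.0000 0.8000 -1.0000 1.2000]
Step 2: x=[3.0032 6.2296 10.7080 11.3512] v=[0.0320 1.4960 -1.9200 2.3120]
Step 3: x=[3.0155 6.4293 10.4393 11.6767] v=[0.1226 1.9968 -2.6870 3.2547]
Step 4: x=[3.0443 6.6528 10.1152 12.0727] v=[0.2881 2.2353 -3.2415 3.9597]
Step 5: x=[3.0975 6.8705 9.7610 12.5104] v=[0.5315 2.1769 -3.5425 4.3767]
Step 6: x=[3.1816 7.0529 9.4039 12.9581] v=[0.8407 1.8239 -3.5707 4.4769]
Step 7: x=[3.3005 7.1745 9.0709 13.3836] v=[1.1892 1.2158 -3.3301 4.2552]
Step 8: x=[3.4544 7.2170 8.7862 13.7566] v=[1.5388 0.4248 -2.8468 3.7301]

Answer: 3.4544 7.2170 8.7862 13.7566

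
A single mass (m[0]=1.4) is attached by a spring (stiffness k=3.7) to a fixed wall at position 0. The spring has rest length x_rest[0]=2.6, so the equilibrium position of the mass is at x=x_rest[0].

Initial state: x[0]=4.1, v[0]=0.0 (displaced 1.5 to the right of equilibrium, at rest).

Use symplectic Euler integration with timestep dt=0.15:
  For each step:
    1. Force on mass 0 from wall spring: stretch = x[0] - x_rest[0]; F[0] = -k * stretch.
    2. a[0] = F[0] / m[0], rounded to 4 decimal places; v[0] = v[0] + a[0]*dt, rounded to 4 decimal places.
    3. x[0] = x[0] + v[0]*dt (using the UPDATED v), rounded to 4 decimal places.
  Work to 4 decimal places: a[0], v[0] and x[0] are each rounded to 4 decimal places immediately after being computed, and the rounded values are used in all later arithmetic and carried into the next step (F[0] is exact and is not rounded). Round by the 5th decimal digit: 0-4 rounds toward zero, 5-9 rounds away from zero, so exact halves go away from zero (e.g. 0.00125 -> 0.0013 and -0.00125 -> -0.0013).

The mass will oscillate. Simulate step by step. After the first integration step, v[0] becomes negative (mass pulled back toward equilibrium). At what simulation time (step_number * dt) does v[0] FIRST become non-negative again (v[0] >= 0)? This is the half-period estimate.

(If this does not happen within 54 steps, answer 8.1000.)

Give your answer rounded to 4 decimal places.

Answer: 1.9500

Derivation:
Step 0: x=[4.1000] v=[0.0000]
Step 1: x=[4.0108] v=[-0.5946]
Step 2: x=[3.8377] v=[-1.1539]
Step 3: x=[3.5910] v=[-1.6446]
Step 4: x=[3.2854] v=[-2.0375]
Step 5: x=[2.9390] v=[-2.3092]
Step 6: x=[2.5725] v=[-2.4436]
Step 7: x=[2.2076] v=[-2.4327]
Step 8: x=[1.8660] v=[-2.2771]
Step 9: x=[1.5681] v=[-1.9861]
Step 10: x=[1.3316] v=[-1.5770]
Step 11: x=[1.1705] v=[-1.0742]
Step 12: x=[1.0944] v=[-0.5075]
Step 13: x=[1.1078] v=[0.0894]
First v>=0 after going negative at step 13, time=1.9500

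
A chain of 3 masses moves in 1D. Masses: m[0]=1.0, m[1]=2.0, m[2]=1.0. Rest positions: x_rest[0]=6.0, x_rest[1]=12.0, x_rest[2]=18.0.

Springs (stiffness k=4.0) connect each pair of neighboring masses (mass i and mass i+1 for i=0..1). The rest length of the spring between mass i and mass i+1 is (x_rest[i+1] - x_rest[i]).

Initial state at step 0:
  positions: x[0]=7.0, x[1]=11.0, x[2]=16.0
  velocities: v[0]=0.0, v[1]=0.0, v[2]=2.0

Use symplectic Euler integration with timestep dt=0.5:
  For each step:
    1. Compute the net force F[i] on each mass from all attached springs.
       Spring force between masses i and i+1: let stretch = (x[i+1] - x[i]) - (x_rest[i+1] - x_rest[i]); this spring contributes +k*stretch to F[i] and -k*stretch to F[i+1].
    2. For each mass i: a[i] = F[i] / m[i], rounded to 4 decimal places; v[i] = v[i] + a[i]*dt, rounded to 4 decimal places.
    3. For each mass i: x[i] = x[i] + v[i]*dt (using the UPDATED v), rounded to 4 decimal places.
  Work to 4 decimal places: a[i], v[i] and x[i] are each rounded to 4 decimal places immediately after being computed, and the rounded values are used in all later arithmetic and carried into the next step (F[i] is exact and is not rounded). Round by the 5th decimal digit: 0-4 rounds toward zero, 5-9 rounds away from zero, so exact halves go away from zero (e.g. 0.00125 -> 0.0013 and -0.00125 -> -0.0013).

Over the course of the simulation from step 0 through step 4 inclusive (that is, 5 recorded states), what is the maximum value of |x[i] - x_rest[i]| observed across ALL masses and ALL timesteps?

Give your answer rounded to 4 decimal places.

Answer: 2.5000

Derivation:
Step 0: x=[7.0000 11.0000 16.0000] v=[0.0000 0.0000 2.0000]
Step 1: x=[5.0000 11.5000 18.0000] v=[-4.0000 1.0000 4.0000]
Step 2: x=[3.5000 12.0000 19.5000] v=[-3.0000 1.0000 3.0000]
Step 3: x=[4.5000 12.0000 19.5000] v=[2.0000 0.0000 0.0000]
Step 4: x=[7.0000 12.0000 18.0000] v=[5.0000 0.0000 -3.0000]
Max displacement = 2.5000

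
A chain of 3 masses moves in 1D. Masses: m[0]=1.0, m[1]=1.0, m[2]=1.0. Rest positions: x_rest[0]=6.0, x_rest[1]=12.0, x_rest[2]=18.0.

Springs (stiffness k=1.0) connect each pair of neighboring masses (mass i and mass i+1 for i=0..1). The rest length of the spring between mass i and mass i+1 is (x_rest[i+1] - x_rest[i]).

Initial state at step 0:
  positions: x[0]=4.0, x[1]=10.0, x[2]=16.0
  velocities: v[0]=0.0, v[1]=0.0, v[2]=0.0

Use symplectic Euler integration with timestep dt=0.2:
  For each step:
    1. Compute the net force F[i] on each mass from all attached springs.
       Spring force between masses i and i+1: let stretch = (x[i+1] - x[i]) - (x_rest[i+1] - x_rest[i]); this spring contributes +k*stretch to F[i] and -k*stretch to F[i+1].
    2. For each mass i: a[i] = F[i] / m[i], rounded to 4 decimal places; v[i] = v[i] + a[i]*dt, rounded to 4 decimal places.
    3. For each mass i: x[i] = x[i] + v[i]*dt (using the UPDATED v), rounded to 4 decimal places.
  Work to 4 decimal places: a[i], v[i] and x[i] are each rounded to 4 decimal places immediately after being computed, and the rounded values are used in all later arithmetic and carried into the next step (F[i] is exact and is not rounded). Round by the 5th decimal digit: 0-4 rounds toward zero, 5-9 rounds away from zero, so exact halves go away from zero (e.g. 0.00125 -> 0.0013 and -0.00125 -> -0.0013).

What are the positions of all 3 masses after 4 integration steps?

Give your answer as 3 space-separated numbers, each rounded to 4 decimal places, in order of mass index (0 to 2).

Answer: 4.0000 10.0000 16.0000

Derivation:
Step 0: x=[4.0000 10.0000 16.0000] v=[0.0000 0.0000 0.0000]
Step 1: x=[4.0000 10.0000 16.0000] v=[0.0000 0.0000 0.0000]
Step 2: x=[4.0000 10.0000 16.0000] v=[0.0000 0.0000 0.0000]
Step 3: x=[4.0000 10.0000 16.0000] v=[0.0000 0.0000 0.0000]
Step 4: x=[4.0000 10.0000 16.0000] v=[0.0000 0.0000 0.0000]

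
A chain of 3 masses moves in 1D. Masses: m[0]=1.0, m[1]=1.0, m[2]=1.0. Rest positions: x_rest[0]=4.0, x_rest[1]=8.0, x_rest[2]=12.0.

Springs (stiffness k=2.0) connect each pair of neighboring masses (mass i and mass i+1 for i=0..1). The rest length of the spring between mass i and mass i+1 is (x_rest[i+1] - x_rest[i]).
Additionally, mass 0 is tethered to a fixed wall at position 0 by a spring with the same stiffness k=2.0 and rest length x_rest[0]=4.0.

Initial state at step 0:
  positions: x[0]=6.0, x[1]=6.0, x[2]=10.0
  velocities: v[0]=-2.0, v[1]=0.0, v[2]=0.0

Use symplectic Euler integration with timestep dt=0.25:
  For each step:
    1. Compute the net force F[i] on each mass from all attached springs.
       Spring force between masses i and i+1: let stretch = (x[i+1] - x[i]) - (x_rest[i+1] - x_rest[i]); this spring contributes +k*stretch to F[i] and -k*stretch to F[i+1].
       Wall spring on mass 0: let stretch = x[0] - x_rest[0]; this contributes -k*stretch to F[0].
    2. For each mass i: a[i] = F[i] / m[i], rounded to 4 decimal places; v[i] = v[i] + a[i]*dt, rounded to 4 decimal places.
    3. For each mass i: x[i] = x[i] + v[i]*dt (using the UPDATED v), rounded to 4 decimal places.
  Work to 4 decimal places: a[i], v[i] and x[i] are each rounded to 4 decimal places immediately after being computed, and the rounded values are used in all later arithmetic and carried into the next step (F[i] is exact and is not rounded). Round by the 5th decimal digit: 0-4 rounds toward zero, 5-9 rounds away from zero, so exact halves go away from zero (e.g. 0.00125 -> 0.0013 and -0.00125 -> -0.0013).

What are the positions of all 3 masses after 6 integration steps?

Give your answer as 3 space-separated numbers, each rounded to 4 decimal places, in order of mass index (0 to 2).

Step 0: x=[6.0000 6.0000 10.0000] v=[-2.0000 0.0000 0.0000]
Step 1: x=[4.7500 6.5000 10.0000] v=[-5.0000 2.0000 0.0000]
Step 2: x=[3.1250 7.2188 10.0625] v=[-6.5000 2.8750 0.2500]
Step 3: x=[1.6211 7.7813 10.2696] v=[-6.0156 2.2500 0.8282]
Step 4: x=[0.6846 7.8848 10.6656] v=[-3.7461 0.4141 1.5841]
Step 5: x=[0.5625 7.4359 11.2140] v=[-0.4883 -1.7956 2.1937]
Step 6: x=[1.2293 6.6001 11.7902] v=[2.6672 -3.3433 2.3047]

Answer: 1.2293 6.6001 11.7902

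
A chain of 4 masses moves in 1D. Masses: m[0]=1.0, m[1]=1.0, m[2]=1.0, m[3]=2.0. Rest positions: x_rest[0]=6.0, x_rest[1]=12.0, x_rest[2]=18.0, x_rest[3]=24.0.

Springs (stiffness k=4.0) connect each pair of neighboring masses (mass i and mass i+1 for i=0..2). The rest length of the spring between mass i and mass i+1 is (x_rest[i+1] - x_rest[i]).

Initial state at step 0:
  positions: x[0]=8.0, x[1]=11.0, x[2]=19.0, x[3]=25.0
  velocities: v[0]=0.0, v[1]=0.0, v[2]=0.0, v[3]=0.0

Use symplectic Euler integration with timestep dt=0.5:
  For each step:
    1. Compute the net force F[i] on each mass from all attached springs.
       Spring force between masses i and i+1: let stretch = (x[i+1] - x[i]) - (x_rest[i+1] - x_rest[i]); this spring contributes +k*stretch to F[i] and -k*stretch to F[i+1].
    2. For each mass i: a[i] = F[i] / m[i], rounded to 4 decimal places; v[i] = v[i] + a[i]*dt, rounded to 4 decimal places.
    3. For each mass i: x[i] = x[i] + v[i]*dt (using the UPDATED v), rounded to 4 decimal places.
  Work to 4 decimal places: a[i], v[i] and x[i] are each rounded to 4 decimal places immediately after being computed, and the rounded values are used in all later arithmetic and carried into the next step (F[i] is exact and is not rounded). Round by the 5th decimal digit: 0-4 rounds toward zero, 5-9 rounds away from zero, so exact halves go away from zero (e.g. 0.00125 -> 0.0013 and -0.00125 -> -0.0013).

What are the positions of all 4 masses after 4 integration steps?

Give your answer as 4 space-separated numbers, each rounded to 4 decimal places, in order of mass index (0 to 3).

Answer: 7.0000 14.0000 16.0000 25.5000

Derivation:
Step 0: x=[8.0000 11.0000 19.0000 25.0000] v=[0.0000 0.0000 0.0000 0.0000]
Step 1: x=[5.0000 16.0000 17.0000 25.0000] v=[-6.0000 10.0000 -4.0000 0.0000]
Step 2: x=[7.0000 11.0000 22.0000 24.0000] v=[4.0000 -10.0000 10.0000 -2.0000]
Step 3: x=[7.0000 13.0000 18.0000 25.0000] v=[0.0000 4.0000 -8.0000 2.0000]
Step 4: x=[7.0000 14.0000 16.0000 25.5000] v=[0.0000 2.0000 -4.0000 1.0000]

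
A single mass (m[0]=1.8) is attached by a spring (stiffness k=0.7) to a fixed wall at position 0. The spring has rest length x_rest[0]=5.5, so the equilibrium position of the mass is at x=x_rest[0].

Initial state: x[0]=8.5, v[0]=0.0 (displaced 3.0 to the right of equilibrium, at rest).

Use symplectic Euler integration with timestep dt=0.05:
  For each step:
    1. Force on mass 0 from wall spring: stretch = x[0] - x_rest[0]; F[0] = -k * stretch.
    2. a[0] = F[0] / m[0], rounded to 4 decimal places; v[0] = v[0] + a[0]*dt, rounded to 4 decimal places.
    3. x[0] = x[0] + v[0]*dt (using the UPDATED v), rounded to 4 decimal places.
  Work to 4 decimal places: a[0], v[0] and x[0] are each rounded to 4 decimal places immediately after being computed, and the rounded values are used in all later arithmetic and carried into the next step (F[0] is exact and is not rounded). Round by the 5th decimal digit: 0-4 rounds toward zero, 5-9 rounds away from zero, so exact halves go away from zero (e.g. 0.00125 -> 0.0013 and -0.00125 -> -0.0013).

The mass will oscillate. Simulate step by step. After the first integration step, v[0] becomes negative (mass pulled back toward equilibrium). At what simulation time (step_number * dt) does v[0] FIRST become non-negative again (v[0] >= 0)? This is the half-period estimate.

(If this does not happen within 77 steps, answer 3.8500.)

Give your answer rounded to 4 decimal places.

Answer: 3.8500

Derivation:
Step 0: x=[8.5000] v=[0.0000]
Step 1: x=[8.4971] v=[-0.0583]
Step 2: x=[8.4913] v=[-0.1166]
Step 3: x=[8.4826] v=[-0.1748]
Step 4: x=[8.4710] v=[-0.2328]
Step 5: x=[8.4565] v=[-0.2906]
Step 6: x=[8.4391] v=[-0.3481]
Step 7: x=[8.4188] v=[-0.4053]
Step 8: x=[8.3957] v=[-0.4621]
Step 9: x=[8.3698] v=[-0.5184]
Step 10: x=[8.3411] v=[-0.5742]
Step 11: x=[8.3096] v=[-0.6294]
Step 12: x=[8.2754] v=[-0.6840]
Step 13: x=[8.2385] v=[-0.7380]
Step 14: x=[8.1989] v=[-0.7913]
Step 15: x=[8.1567] v=[-0.8438]
Step 16: x=[8.1119] v=[-0.8955]
Step 17: x=[8.0646] v=[-0.9463]
Step 18: x=[8.0148] v=[-0.9962]
Step 19: x=[7.9625] v=[-1.0451]
Step 20: x=[7.9079] v=[-1.0930]
Step 21: x=[7.8509] v=[-1.1398]
Step 22: x=[7.7916] v=[-1.1855]
Step 23: x=[7.7301] v=[-1.2301]
Step 24: x=[7.6664] v=[-1.2735]
Step 25: x=[7.6006] v=[-1.3156]
Step 26: x=[7.5328] v=[-1.3564]
Step 27: x=[7.4630] v=[-1.3959]
Step 28: x=[7.3913] v=[-1.4341]
Step 29: x=[7.3178] v=[-1.4709]
Step 30: x=[7.2425] v=[-1.5062]
Step 31: x=[7.1655] v=[-1.5401]
Step 32: x=[7.0869] v=[-1.5725]
Step 33: x=[7.0067] v=[-1.6034]
Step 34: x=[6.9251] v=[-1.6327]
Step 35: x=[6.8421] v=[-1.6604]
Step 36: x=[6.7578] v=[-1.6865]
Step 37: x=[6.6723] v=[-1.7110]
Step 38: x=[6.5856] v=[-1.7338]
Step 39: x=[6.4979] v=[-1.7549]
Step 40: x=[6.4092] v=[-1.7743]
Step 41: x=[6.3196] v=[-1.7920]
Step 42: x=[6.2292] v=[-1.8079]
Step 43: x=[6.1381] v=[-1.8221]
Step 44: x=[6.0464] v=[-1.8345]
Step 45: x=[5.9541] v=[-1.8451]
Step 46: x=[5.8614] v=[-1.8539]
Step 47: x=[5.7684] v=[-1.8609]
Step 48: x=[5.6751] v=[-1.8661]
Step 49: x=[5.5816] v=[-1.8695]
Step 50: x=[5.4880] v=[-1.8711]
Step 51: x=[5.3945] v=[-1.8709]
Step 52: x=[5.3011] v=[-1.8689]
Step 53: x=[5.2079] v=[-1.8650]
Step 54: x=[5.1149] v=[-1.8593]
Step 55: x=[5.0223] v=[-1.8518]
Step 56: x=[4.9302] v=[-1.8425]
Step 57: x=[4.8386] v=[-1.8314]
Step 58: x=[4.7477] v=[-1.8185]
Step 59: x=[4.6575] v=[-1.8039]
Step 60: x=[4.5681] v=[-1.7875]
Step 61: x=[4.4796] v=[-1.7694]
Step 62: x=[4.3921] v=[-1.7496]
Step 63: x=[4.3057] v=[-1.7281]
Step 64: x=[4.2205] v=[-1.7049]
Step 65: x=[4.1365] v=[-1.6800]
Step 66: x=[4.0538] v=[-1.6535]
Step 67: x=[3.9725] v=[-1.6254]
Step 68: x=[3.8927] v=[-1.5957]
Step 69: x=[3.8145] v=[-1.5644]
Step 70: x=[3.7379] v=[-1.5316]
Step 71: x=[3.6630] v=[-1.4973]
Step 72: x=[3.5899] v=[-1.4616]
Step 73: x=[3.5187] v=[-1.4245]
Step 74: x=[3.4494] v=[-1.3860]
Step 75: x=[3.3821] v=[-1.3461]
Step 76: x=[3.3169] v=[-1.3049]
Step 77: x=[3.2538] v=[-1.2625]
v[0] did not become non-negative within 77 steps; using fallback time=3.8500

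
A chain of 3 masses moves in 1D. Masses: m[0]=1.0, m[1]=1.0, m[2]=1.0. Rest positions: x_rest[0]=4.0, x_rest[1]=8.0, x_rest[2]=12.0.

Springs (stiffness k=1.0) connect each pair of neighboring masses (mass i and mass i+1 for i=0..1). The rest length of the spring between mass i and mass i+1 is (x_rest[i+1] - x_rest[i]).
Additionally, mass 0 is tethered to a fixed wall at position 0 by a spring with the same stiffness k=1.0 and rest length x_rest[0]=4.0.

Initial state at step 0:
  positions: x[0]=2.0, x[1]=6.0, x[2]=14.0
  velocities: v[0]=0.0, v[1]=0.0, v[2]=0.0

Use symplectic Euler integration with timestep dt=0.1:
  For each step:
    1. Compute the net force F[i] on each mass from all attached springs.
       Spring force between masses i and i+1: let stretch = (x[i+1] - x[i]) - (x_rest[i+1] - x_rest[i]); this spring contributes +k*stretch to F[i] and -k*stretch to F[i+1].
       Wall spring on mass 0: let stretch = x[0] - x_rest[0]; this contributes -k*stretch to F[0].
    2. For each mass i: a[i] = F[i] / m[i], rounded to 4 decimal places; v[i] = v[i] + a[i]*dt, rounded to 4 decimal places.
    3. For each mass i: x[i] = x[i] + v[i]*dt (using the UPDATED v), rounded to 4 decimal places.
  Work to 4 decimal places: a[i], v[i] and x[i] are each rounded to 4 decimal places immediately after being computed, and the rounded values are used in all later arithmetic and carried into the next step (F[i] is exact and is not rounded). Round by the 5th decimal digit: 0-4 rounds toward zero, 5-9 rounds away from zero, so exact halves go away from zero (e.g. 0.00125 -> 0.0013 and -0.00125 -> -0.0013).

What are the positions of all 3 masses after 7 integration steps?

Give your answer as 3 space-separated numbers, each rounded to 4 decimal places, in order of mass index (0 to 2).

Answer: 2.5580 6.9997 12.9771

Derivation:
Step 0: x=[2.0000 6.0000 14.0000] v=[0.0000 0.0000 0.0000]
Step 1: x=[2.0200 6.0400 13.9600] v=[0.2000 0.4000 -0.4000]
Step 2: x=[2.0600 6.1190 13.8808] v=[0.4000 0.7900 -0.7920]
Step 3: x=[2.1200 6.2350 13.7640] v=[0.5999 1.1603 -1.1682]
Step 4: x=[2.1999 6.3852 13.6119] v=[0.7994 1.5017 -1.5211]
Step 5: x=[2.2997 6.5658 13.4275] v=[0.9979 1.8058 -1.8438]
Step 6: x=[2.4192 6.7723 13.2145] v=[1.1945 2.0654 -2.1300]
Step 7: x=[2.5580 6.9997 12.9771] v=[1.3879 2.2743 -2.3742]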